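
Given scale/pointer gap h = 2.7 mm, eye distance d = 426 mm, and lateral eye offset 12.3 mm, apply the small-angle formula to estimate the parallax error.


error = h * offset / d
= 2.7 * 12.3 / 426
= 0.0780

0.0780


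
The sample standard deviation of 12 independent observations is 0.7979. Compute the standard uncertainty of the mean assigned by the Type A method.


u_A = s / sqrt(n)
u_A = 0.7979 / sqrt(12)
u_A = 0.7979 / 3.4641016
u_A = 0.2303

0.2303


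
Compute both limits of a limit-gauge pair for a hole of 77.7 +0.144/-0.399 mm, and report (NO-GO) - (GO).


GO = nominal - lower_tol (smallest hole = maximum material condition)
GO = 77.7 - 0.399 = 77.301
NO-GO = nominal + upper_tol (largest hole = least material condition)
NO-GO = 77.7 + 0.144 = 77.844
spread = NO-GO - GO = 77.844 - 77.301 = 0.5430

0.5430


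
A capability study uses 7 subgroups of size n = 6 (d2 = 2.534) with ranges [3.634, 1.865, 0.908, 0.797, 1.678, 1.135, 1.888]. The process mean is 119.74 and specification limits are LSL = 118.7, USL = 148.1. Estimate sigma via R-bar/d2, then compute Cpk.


R_bar = (3.634 + 1.865 + 0.908 + 0.797 + 1.678 + 1.135 + 1.888) / 7 = 1.7007143
sigma = R_bar / d2 = 1.7007143 / 2.534 = 0.67115797
Cp = (USL - LSL)/(6*sigma) = (148.1 - 118.7)/(6*0.67115797) = 7.3008
Cpu = (148.1 - 119.74)/(3*0.67115797) = 14.0851
Cpl = (119.74 - 118.7)/(3*0.67115797) = 0.5165
Cpk = min(Cpu, Cpl) = 0.5165

0.5165


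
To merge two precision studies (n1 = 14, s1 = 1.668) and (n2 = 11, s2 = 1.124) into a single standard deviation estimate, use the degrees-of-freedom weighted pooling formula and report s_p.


s_p = sqrt(((n1-1)*s1^2 + (n2-1)*s2^2) / (n1+n2-2))
numerator = (14-1)*1.668^2 + (11-1)*1.124^2 = 36.168912 + 12.63376 = 48.802672
denominator = 14 + 11 - 2 = 23
s_p^2 = 48.802672 / 23 = 2.1218553
s_p = sqrt(2.1218553) = 1.4567

1.4567


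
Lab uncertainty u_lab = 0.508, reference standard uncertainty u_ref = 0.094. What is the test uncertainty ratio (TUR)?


TUR = u_lab / u_ref
= 0.508 / 0.094
= 5.4043

5.4043


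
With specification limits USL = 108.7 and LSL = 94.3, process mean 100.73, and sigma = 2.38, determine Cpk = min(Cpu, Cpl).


Cpu = (USL - mean) / (3*sigma) = (108.7 - 100.73) / (3*2.38) = 1.1162
Cpl = (mean - LSL) / (3*sigma) = (100.73 - 94.3) / (3*2.38) = 0.9006
Cpk = min(Cpu, Cpl) = 0.9006

0.9006


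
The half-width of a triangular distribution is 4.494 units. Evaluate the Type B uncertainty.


u_B = half_width / sqrt(6)
u_B = 4.494 / 2.4494897
u_B = 1.8347

1.8347


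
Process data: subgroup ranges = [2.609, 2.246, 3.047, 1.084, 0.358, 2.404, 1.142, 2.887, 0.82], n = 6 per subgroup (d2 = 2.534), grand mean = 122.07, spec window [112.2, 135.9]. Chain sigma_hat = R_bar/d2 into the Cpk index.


R_bar = (2.609 + 2.246 + 3.047 + 1.084 + 0.358 + 2.404 + 1.142 + 2.887 + 0.82) / 9 = 1.8441111
sigma = R_bar / d2 = 1.8441111 / 2.534 = 0.72774708
Cp = (USL - LSL)/(6*sigma) = (135.9 - 112.2)/(6*0.72774708) = 5.4277
Cpu = (135.9 - 122.07)/(3*0.72774708) = 6.3346
Cpl = (122.07 - 112.2)/(3*0.72774708) = 4.5208
Cpk = min(Cpu, Cpl) = 4.5208

4.5208


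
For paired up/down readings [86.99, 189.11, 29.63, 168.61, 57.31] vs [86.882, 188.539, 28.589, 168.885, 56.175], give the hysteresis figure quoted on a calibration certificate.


|86.99 - 86.882| = 0.1080
|189.11 - 188.539| = 0.5710
|29.63 - 28.589| = 1.0410
|168.61 - 168.885| = 0.2750
|57.31 - 56.175| = 1.1350
hysteresis = max(diffs) = 1.1350

1.1350


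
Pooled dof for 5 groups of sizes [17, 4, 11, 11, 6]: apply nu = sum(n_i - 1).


nu = sum_i (n_i - 1)
nu = ((17 - 1) + (4 - 1) + (11 - 1) + (11 - 1) + (6 - 1))
nu = 16 + 3 + 10 + 10 + 5
nu = 44

44


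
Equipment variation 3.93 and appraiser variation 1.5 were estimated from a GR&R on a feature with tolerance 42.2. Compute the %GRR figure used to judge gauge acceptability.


GRR = sqrt(EV^2 + AV^2) = sqrt(3.93^2 + 1.5^2) = 4.2065306
%GRR = GRR / tol * 100 = 4.2065306 / 42.2 * 100
%GRR = 9.9681

9.9681


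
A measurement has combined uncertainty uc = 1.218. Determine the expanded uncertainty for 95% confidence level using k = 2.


U = k * uc
U = 2 * 1.218
U = 2.4360

2.4360


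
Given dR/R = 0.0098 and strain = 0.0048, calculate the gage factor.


GF = (dR/R) / epsilon
= 0.0098 / 0.0048
= 2.0417

2.0417


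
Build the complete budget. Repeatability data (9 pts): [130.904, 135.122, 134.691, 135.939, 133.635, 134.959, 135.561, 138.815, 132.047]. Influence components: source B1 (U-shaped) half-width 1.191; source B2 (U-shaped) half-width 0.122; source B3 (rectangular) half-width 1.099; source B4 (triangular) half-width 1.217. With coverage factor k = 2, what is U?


mean = (130.904 + 135.122 + 134.691 + 135.939 + 133.635 + 134.959 + 135.561 + 138.815 + 132.047) / 9 = 134.6303333
s = sqrt(sum((x - mean)^2)/(n-1)) = 2.29111
u_A = s / sqrt(n) = 2.29111 / sqrt(9) = 0.76370333
u_B1 = 1.191 / sqrt(2) = 0.84216418
u_B2 = 0.122 / sqrt(2) = 0.086267027
u_B3 = 1.099 / sqrt(3) = 0.63450795
u_B4 = 1.217 / sqrt(6) = 0.49683817
uc = sqrt(0.76370333^2 + 0.84216418^2 + 0.086267027^2 + 0.63450795^2 + 0.49683817^2) = 1.3961998
U = k * uc = 2 * 1.3961998
U = 2.7924

2.7924


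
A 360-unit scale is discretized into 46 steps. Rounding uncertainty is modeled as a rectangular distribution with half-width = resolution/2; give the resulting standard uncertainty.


resolution = range / divisions
resolution = 360 / 46 = 7.826087
u_res = resolution / (2*sqrt(3))
u_res = 7.826087 / 3.4641016
u_res = 2.2592

2.2592


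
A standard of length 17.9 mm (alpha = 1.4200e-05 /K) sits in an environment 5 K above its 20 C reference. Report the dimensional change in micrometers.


dL = L * alpha * dT
= 17.9 * 1.4200e-05 * 5
= 0.0012709 mm
dL_um = 0.0012709 * 1000 = 1.2709 um

1.2709


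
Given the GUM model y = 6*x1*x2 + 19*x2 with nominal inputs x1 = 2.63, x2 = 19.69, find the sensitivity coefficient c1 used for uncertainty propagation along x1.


y = 6*x1*x2 + 19*x2
dy/dx1 = 6*x2
Evaluate at x2 = 19.69: c1 = 6 * 19.69
c1 = 118.1400

118.1400


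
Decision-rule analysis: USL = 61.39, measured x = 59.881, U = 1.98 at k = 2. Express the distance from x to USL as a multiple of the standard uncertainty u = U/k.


u = U / k = 1.98 / 2 = 0.99
margin = |USL - x| = |61.39 - 59.881| = 1.509
z = margin / u = 1.509 / 0.99
z = 1.5242

1.5242


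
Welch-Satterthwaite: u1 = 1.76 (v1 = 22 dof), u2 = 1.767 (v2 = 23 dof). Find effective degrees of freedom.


uc = sqrt(u1^2 + u2^2) = sqrt(1.76^2 + 1.767^2) = 2.4939705
v_eff = uc^4 / (u1^4/v1 + u2^4/v2)
= 2.4939705^4 / (1.76^4/22 + 1.767^4/23)
= 38.687017 / 0.85999811
v_eff = 44.9850

44.9850


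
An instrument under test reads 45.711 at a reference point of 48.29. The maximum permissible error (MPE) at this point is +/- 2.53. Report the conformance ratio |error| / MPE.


e = indication - reference = 45.711 - 48.29 = -2.5790
|e| = 2.5790
ratio = |e| / MPE = 2.5790 / 2.53
ratio = 1.0194

1.0194


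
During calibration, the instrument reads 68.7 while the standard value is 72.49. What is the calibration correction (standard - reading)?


Correction = standard - reading
= 72.49 - 68.7
= 3.7900

3.7900


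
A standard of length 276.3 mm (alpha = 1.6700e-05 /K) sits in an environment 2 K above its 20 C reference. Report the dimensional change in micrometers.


dL = L * alpha * dT
= 276.3 * 1.6700e-05 * 2
= 0.0092284 mm
dL_um = 0.0092284 * 1000 = 9.2284 um

9.2284


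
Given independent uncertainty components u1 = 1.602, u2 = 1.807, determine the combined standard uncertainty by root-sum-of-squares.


uc = sqrt(1.602^2 + 1.807^2)
uc = sqrt(5.831653)
uc = 2.4149

2.4149


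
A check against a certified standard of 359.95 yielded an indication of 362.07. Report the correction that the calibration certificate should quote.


Correction = standard - reading
= 359.95 - 362.07
= -2.1200

-2.1200


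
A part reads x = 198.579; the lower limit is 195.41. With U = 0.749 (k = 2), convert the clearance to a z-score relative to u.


u = U / k = 0.749 / 2 = 0.3745
margin = |LSL - x| = |195.41 - 198.579| = 3.169
z = margin / u = 3.169 / 0.3745
z = 8.4619

8.4619


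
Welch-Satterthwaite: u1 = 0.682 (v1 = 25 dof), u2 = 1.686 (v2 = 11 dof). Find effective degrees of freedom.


uc = sqrt(u1^2 + u2^2) = sqrt(0.682^2 + 1.686^2) = 1.8187138
v_eff = uc^4 / (u1^4/v1 + u2^4/v2)
= 1.8187138^4 / (0.682^4/25 + 1.686^4/11)
= 10.941011 / 0.74323107
v_eff = 14.7209

14.7209


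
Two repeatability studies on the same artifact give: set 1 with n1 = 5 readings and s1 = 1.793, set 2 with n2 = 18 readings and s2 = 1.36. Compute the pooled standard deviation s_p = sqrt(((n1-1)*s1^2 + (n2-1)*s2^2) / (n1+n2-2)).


s_p = sqrt(((n1-1)*s1^2 + (n2-1)*s2^2) / (n1+n2-2))
numerator = (5-1)*1.793^2 + (18-1)*1.36^2 = 12.859396 + 31.4432 = 44.302596
denominator = 5 + 18 - 2 = 21
s_p^2 = 44.302596 / 21 = 2.1096474
s_p = sqrt(2.1096474) = 1.4525

1.4525


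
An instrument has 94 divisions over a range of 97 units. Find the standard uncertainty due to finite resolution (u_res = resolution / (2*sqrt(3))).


resolution = range / divisions
resolution = 97 / 94 = 1.0319149
u_res = resolution / (2*sqrt(3))
u_res = 1.0319149 / 3.4641016
u_res = 0.2979

0.2979


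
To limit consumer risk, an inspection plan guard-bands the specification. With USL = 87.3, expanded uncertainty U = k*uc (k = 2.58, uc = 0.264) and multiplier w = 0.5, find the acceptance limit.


U = k * uc = 2.58 * 0.264 = 0.68112
guard band g = w * U = 0.5 * 0.68112 = 0.34056
AL = USL - g = 87.3 - 0.34056
AL = 86.9594

86.9594


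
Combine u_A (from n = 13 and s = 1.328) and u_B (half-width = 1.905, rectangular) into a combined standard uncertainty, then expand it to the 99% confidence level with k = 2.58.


u_A = s / sqrt(n) = 1.328 / sqrt(13) = 0.36832093
u_B = half_width / sqrt(3) = 1.905 / sqrt(3) = 1.0998523
uc = sqrt(u_A^2 + u_B^2) = sqrt(0.36832093^2 + 1.0998523^2) = 1.1598859
U = k * uc = 2.58 * 1.1598859
U = 2.9925

2.9925


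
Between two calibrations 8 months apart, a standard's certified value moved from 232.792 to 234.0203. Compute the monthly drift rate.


rate = (v2 - v1) / months
= (234.0203 - 232.792) / 8
= 1.2283 / 8
= 0.1535

0.1535


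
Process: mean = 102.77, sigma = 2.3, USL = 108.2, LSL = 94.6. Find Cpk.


Cpu = (USL - mean) / (3*sigma) = (108.2 - 102.77) / (3*2.3) = 0.7870
Cpl = (mean - LSL) / (3*sigma) = (102.77 - 94.6) / (3*2.3) = 1.1841
Cpk = min(Cpu, Cpl) = 0.7870

0.7870


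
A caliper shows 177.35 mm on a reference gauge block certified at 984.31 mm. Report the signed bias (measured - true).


Systematic error = measured - true
= 177.35 - 984.31
= -806.9600

-806.9600


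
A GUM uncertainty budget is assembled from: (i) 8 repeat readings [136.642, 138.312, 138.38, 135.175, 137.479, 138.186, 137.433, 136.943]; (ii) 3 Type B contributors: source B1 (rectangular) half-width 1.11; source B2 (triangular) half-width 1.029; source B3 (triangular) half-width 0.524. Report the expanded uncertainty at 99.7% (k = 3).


mean = (136.642 + 138.312 + 138.38 + 135.175 + 137.479 + 138.186 + 137.433 + 136.943) / 8 = 137.31875
s = sqrt(sum((x - mean)^2)/(n-1)) = 1.0756058
u_A = s / sqrt(n) = 1.0756058 / sqrt(8) = 0.38028408
u_B1 = 1.11 / sqrt(3) = 0.6408588
u_B2 = 1.029 / sqrt(6) = 0.42008749
u_B3 = 0.524 / sqrt(6) = 0.2139221
uc = sqrt(0.38028408^2 + 0.6408588^2 + 0.42008749^2 + 0.2139221^2) = 0.88178917
U = k * uc = 3 * 0.88178917
U = 2.6454

2.6454


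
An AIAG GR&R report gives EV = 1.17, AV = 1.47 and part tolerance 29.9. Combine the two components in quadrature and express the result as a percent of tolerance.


GRR = sqrt(EV^2 + AV^2) = sqrt(1.17^2 + 1.47^2) = 1.8787762
%GRR = GRR / tol * 100 = 1.8787762 / 29.9 * 100
%GRR = 6.2835

6.2835


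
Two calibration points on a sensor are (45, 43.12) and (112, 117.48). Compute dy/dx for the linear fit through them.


slope = (y2 - y1) / (x2 - x1)
= (117.48 - 43.12) / (112 - 45)
= 74.3600 / 67
= 1.1099

1.1099


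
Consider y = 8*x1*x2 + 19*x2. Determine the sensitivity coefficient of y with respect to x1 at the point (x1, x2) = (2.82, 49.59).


y = 8*x1*x2 + 19*x2
dy/dx1 = 8*x2
Evaluate at x2 = 49.59: c1 = 8 * 49.59
c1 = 396.7200

396.7200


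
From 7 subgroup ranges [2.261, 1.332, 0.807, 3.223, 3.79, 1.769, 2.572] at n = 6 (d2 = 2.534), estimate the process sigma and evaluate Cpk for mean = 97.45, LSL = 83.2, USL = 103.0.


R_bar = (2.261 + 1.332 + 0.807 + 3.223 + 3.79 + 1.769 + 2.572) / 7 = 2.2505714
sigma = R_bar / d2 = 2.2505714 / 2.534 = 0.88814972
Cp = (USL - LSL)/(6*sigma) = (103.0 - 83.2)/(6*0.88814972) = 3.7156
Cpu = (103.0 - 97.45)/(3*0.88814972) = 2.0830
Cpl = (97.45 - 83.2)/(3*0.88814972) = 5.3482
Cpk = min(Cpu, Cpl) = 2.0830

2.0830


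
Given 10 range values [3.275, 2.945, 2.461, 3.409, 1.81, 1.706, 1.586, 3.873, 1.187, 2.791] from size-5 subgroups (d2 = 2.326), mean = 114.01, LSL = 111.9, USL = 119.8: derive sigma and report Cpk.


R_bar = (3.275 + 2.945 + 2.461 + 3.409 + 1.81 + 1.706 + 1.586 + 3.873 + 1.187 + 2.791) / 10 = 2.5043
sigma = R_bar / d2 = 2.5043 / 2.326 = 1.0766552
Cp = (USL - LSL)/(6*sigma) = (119.8 - 111.9)/(6*1.0766552) = 1.2229
Cpu = (119.8 - 114.01)/(3*1.0766552) = 1.7926
Cpl = (114.01 - 111.9)/(3*1.0766552) = 0.6533
Cpk = min(Cpu, Cpl) = 0.6533

0.6533


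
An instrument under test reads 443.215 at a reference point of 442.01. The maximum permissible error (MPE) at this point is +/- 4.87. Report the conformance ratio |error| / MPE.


e = indication - reference = 443.215 - 442.01 = 1.2050
|e| = 1.2050
ratio = |e| / MPE = 1.2050 / 4.87
ratio = 0.2474

0.2474


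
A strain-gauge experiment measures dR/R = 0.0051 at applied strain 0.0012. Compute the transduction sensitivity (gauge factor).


GF = (dR/R) / epsilon
= 0.0051 / 0.0012
= 4.2500

4.2500


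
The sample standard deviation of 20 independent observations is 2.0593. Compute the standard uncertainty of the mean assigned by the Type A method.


u_A = s / sqrt(n)
u_A = 2.0593 / sqrt(20)
u_A = 2.0593 / 4.472136
u_A = 0.4605

0.4605


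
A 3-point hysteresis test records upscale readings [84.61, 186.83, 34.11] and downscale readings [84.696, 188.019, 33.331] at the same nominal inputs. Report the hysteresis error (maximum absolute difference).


|84.61 - 84.696| = 0.0860
|186.83 - 188.019| = 1.1890
|34.11 - 33.331| = 0.7790
hysteresis = max(diffs) = 1.1890

1.1890


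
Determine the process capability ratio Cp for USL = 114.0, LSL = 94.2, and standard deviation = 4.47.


Cp = (USL - LSL) / (6 * sigma)
= (114.0 - 94.2) / (6 * 4.47)
= 19.8000 / 26.8200
= 0.7383

0.7383


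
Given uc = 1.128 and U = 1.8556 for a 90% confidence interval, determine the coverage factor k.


k = U / uc
k = 1.8556 / 1.128
k = 1.645

1.645


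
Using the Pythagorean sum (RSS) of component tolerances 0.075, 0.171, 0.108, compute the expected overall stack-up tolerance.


RSS = sqrt(0.075^2 + 0.171^2 + 0.108^2)
= sqrt(0.04653)
= 0.2157

0.2157


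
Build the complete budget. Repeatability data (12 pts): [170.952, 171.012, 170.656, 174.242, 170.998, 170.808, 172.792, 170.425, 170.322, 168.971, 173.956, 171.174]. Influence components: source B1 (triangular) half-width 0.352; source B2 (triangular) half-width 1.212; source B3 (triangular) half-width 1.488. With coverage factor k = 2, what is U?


mean = (170.952 + 171.012 + 170.656 + 174.242 + 170.998 + 170.808 + 172.792 + 170.425 + 170.322 + 168.971 + 173.956 + 171.174) / 12 = 171.359
s = sqrt(sum((x - mean)^2)/(n-1)) = 1.5376567
u_A = s / sqrt(n) = 1.5376567 / sqrt(12) = 0.44388325
u_B1 = 0.352 / sqrt(6) = 0.1437034
u_B2 = 1.212 / sqrt(6) = 0.49479693
u_B3 = 1.488 / sqrt(6) = 0.60747346
uc = sqrt(0.44388325^2 + 0.1437034^2 + 0.49479693^2 + 0.60747346^2) = 0.91188322
U = k * uc = 2 * 0.91188322
U = 1.8238

1.8238


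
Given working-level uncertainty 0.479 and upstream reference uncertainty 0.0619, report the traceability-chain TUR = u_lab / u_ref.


TUR = u_lab / u_ref
= 0.479 / 0.0619
= 7.7383

7.7383


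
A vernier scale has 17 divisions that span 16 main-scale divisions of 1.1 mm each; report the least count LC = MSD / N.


LC = MSD / n_div
= 1.1 / 17
= 0.0647

0.0647


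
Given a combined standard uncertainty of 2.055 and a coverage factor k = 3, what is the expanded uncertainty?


U = k * uc
U = 3 * 2.055
U = 6.1650

6.1650


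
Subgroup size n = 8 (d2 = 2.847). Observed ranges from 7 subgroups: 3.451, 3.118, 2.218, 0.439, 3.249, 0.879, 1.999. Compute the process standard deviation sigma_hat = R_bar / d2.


R_bar = (3.451 + 3.118 + 2.218 + 0.439 + 3.249 + 0.879 + 1.999) / 7
R_bar = 15.353 / 7 = 2.1932857
sigma_hat = R_bar / d2 = 2.1932857 / 2.847 = 0.7704

0.7704


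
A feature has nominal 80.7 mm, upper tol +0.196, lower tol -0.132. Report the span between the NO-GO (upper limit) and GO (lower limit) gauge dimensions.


GO = nominal - lower_tol (smallest hole = maximum material condition)
GO = 80.7 - 0.132 = 80.568
NO-GO = nominal + upper_tol (largest hole = least material condition)
NO-GO = 80.7 + 0.196 = 80.896
spread = NO-GO - GO = 80.896 - 80.568 = 0.3280

0.3280


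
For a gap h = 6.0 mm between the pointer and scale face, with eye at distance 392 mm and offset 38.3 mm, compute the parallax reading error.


error = h * offset / d
= 6.0 * 38.3 / 392
= 0.5862

0.5862


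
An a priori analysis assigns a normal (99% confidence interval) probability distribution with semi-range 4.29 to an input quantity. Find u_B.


u_B = half_width / 2.576
u_B = 4.29 / 2.576
u_B = 1.6654

1.6654


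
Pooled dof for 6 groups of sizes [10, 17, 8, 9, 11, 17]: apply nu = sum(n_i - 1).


nu = sum_i (n_i - 1)
nu = ((10 - 1) + (17 - 1) + (8 - 1) + (9 - 1) + (11 - 1) + (17 - 1))
nu = 9 + 16 + 7 + 8 + 10 + 16
nu = 66

66


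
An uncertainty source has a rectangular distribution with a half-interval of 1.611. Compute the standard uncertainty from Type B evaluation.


u_B = half_width / sqrt(3)
u_B = 1.611 / 1.7320508
u_B = 0.9301

0.9301


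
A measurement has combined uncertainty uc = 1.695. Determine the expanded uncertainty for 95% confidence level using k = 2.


U = k * uc
U = 2 * 1.695
U = 3.3900

3.3900


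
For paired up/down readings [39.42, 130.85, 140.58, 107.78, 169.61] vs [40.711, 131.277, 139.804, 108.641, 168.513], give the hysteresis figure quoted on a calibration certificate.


|39.42 - 40.711| = 1.2910
|130.85 - 131.277| = 0.4270
|140.58 - 139.804| = 0.7760
|107.78 - 108.641| = 0.8610
|169.61 - 168.513| = 1.0970
hysteresis = max(diffs) = 1.2910

1.2910


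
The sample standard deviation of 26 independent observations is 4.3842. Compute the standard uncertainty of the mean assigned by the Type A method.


u_A = s / sqrt(n)
u_A = 4.3842 / sqrt(26)
u_A = 4.3842 / 5.0990195
u_A = 0.8598

0.8598


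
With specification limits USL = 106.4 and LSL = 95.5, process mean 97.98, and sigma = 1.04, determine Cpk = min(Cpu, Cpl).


Cpu = (USL - mean) / (3*sigma) = (106.4 - 97.98) / (3*1.04) = 2.6987
Cpl = (mean - LSL) / (3*sigma) = (97.98 - 95.5) / (3*1.04) = 0.7949
Cpk = min(Cpu, Cpl) = 0.7949

0.7949


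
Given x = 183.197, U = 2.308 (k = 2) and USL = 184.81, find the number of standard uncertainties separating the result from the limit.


u = U / k = 2.308 / 2 = 1.154
margin = |USL - x| = |184.81 - 183.197| = 1.613
z = margin / u = 1.613 / 1.154
z = 1.3977

1.3977


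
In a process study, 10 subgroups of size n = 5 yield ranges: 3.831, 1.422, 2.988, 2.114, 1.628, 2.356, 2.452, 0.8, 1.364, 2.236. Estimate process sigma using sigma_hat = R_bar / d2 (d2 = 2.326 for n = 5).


R_bar = (3.831 + 1.422 + 2.988 + 2.114 + 1.628 + 2.356 + 2.452 + 0.8 + 1.364 + 2.236) / 10
R_bar = 21.191 / 10 = 2.1191
sigma_hat = R_bar / d2 = 2.1191 / 2.326 = 0.9110

0.9110


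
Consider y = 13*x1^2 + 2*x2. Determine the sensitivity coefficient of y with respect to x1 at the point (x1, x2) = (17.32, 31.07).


y = 13*x1^2 + 2*x2
dy/dx1 = 2*13*x1
Evaluate at x1 = 17.32: c1 = 26 * 17.32
c1 = 450.3200

450.3200


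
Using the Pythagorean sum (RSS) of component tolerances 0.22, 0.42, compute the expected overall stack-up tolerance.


RSS = sqrt(0.22^2 + 0.42^2)
= sqrt(0.2248)
= 0.4741

0.4741


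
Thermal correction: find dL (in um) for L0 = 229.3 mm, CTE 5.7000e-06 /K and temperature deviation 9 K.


dL = L * alpha * dT
= 229.3 * 5.7000e-06 * 9
= 0.0117631 mm
dL_um = 0.0117631 * 1000 = 11.7631 um

11.7631


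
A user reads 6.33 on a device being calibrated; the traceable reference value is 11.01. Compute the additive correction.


Correction = standard - reading
= 11.01 - 6.33
= 4.6800

4.6800


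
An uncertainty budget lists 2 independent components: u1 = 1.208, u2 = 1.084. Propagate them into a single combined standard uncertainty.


uc = sqrt(1.208^2 + 1.084^2)
uc = sqrt(2.63432)
uc = 1.6231

1.6231


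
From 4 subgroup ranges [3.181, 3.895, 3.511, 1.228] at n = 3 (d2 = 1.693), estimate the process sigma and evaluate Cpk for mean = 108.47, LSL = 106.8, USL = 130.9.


R_bar = (3.181 + 3.895 + 3.511 + 1.228) / 4 = 2.95375
sigma = R_bar / d2 = 2.95375 / 1.693 = 1.744684
Cp = (USL - LSL)/(6*sigma) = (130.9 - 106.8)/(6*1.744684) = 2.3022
Cpu = (130.9 - 108.47)/(3*1.744684) = 4.2854
Cpl = (108.47 - 106.8)/(3*1.744684) = 0.3191
Cpk = min(Cpu, Cpl) = 0.3191

0.3191


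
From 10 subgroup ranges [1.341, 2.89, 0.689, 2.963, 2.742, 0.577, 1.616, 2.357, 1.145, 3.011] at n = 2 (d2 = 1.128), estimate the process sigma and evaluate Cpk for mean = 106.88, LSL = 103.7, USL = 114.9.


R_bar = (1.341 + 2.89 + 0.689 + 2.963 + 2.742 + 0.577 + 1.616 + 2.357 + 1.145 + 3.011) / 10 = 1.9331
sigma = R_bar / d2 = 1.9331 / 1.128 = 1.7137411
Cp = (USL - LSL)/(6*sigma) = (114.9 - 103.7)/(6*1.7137411) = 1.0892
Cpu = (114.9 - 106.88)/(3*1.7137411) = 1.5599
Cpl = (106.88 - 103.7)/(3*1.7137411) = 0.6185
Cpk = min(Cpu, Cpl) = 0.6185

0.6185


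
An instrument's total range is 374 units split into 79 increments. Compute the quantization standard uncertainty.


resolution = range / divisions
resolution = 374 / 79 = 4.7341772
u_res = resolution / (2*sqrt(3))
u_res = 4.7341772 / 3.4641016
u_res = 1.3666

1.3666


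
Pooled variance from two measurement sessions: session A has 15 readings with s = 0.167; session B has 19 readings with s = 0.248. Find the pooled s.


s_p = sqrt(((n1-1)*s1^2 + (n2-1)*s2^2) / (n1+n2-2))
numerator = (15-1)*0.167^2 + (19-1)*0.248^2 = 0.390446 + 1.107072 = 1.497518
denominator = 15 + 19 - 2 = 32
s_p^2 = 1.497518 / 32 = 0.046797437
s_p = sqrt(0.046797437) = 0.2163

0.2163


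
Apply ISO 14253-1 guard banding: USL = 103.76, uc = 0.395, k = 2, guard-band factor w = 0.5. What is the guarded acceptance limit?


U = k * uc = 2 * 0.395 = 0.79
guard band g = w * U = 0.5 * 0.79 = 0.395
AL = USL - g = 103.76 - 0.395
AL = 103.3650

103.3650


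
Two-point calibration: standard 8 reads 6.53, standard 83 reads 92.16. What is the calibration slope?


slope = (y2 - y1) / (x2 - x1)
= (92.16 - 6.53) / (83 - 8)
= 85.6300 / 75
= 1.1417

1.1417


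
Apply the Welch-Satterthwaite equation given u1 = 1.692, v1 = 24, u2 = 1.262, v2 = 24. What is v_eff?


uc = sqrt(u1^2 + u2^2) = sqrt(1.692^2 + 1.262^2) = 2.1108074
v_eff = uc^4 / (u1^4/v1 + u2^4/v2)
= 2.1108074^4 / (1.692^4/24 + 1.262^4/24)
= 19.85155 / 0.44718772
v_eff = 44.3920

44.3920


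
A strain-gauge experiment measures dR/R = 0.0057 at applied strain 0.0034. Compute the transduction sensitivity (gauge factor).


GF = (dR/R) / epsilon
= 0.0057 / 0.0034
= 1.6765

1.6765


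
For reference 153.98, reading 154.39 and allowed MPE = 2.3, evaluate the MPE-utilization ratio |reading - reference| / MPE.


e = indication - reference = 154.39 - 153.98 = 0.4100
|e| = 0.4100
ratio = |e| / MPE = 0.4100 / 2.3
ratio = 0.1783

0.1783


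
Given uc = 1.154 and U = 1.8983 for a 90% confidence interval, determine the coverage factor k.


k = U / uc
k = 1.8983 / 1.154
k = 1.645

1.645


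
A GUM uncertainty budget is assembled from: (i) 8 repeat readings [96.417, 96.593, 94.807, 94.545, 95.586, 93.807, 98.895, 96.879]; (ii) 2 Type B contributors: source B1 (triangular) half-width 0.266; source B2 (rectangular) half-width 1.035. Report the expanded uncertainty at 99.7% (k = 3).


mean = (96.417 + 96.593 + 94.807 + 94.545 + 95.586 + 93.807 + 98.895 + 96.879) / 8 = 95.941125
s = sqrt(sum((x - mean)^2)/(n-1)) = 1.6112281
u_A = s / sqrt(n) = 1.6112281 / sqrt(8) = 0.56965516
u_B1 = 0.266 / sqrt(6) = 0.10859405
u_B2 = 1.035 / sqrt(3) = 0.59755753
uc = sqrt(0.56965516^2 + 0.10859405^2 + 0.59755753^2) = 0.83269122
U = k * uc = 3 * 0.83269122
U = 2.4981

2.4981


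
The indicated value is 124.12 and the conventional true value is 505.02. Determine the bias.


Systematic error = measured - true
= 124.12 - 505.02
= -380.9000

-380.9000


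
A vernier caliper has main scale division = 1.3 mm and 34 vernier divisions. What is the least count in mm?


LC = MSD / n_div
= 1.3 / 34
= 0.0382

0.0382


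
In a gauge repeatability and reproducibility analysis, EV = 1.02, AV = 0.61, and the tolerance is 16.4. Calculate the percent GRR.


GRR = sqrt(EV^2 + AV^2) = sqrt(1.02^2 + 0.61^2) = 1.1884864
%GRR = GRR / tol * 100 = 1.1884864 / 16.4 * 100
%GRR = 7.2469

7.2469


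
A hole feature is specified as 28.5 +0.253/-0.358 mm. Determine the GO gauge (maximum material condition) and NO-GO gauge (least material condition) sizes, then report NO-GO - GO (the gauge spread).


GO = nominal - lower_tol (smallest hole = maximum material condition)
GO = 28.5 - 0.358 = 28.142
NO-GO = nominal + upper_tol (largest hole = least material condition)
NO-GO = 28.5 + 0.253 = 28.753
spread = NO-GO - GO = 28.753 - 28.142 = 0.6110

0.6110


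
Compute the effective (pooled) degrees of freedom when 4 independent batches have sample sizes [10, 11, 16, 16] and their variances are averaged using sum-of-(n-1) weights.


nu = sum_i (n_i - 1)
nu = ((10 - 1) + (11 - 1) + (16 - 1) + (16 - 1))
nu = 9 + 10 + 15 + 15
nu = 49

49


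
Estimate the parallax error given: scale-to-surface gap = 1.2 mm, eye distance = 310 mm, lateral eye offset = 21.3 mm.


error = h * offset / d
= 1.2 * 21.3 / 310
= 0.0825

0.0825


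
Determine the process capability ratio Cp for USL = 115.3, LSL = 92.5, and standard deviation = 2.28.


Cp = (USL - LSL) / (6 * sigma)
= (115.3 - 92.5) / (6 * 2.28)
= 22.8000 / 13.6800
= 1.6667

1.6667


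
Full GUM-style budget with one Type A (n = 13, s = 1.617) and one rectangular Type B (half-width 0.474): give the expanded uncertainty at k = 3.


u_A = s / sqrt(n) = 1.617 / sqrt(13) = 0.44847511
u_B = half_width / sqrt(3) = 0.474 / sqrt(3) = 0.27366403
uc = sqrt(u_A^2 + u_B^2) = sqrt(0.44847511^2 + 0.27366403^2) = 0.52537789
U = k * uc = 3 * 0.52537789
U = 1.5761

1.5761


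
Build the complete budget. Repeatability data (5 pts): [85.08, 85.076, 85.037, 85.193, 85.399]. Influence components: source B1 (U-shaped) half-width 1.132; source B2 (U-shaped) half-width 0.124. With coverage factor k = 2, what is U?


mean = (85.08 + 85.076 + 85.037 + 85.193 + 85.399) / 5 = 85.157
s = sqrt(sum((x - mean)^2)/(n-1)) = 0.14726676
u_A = s / sqrt(n) = 0.14726676 / sqrt(5) = 0.065859697
u_B1 = 1.132 / sqrt(2) = 0.80044488
u_B2 = 0.124 / sqrt(2) = 0.087681241
uc = sqrt(0.065859697^2 + 0.80044488^2 + 0.087681241^2) = 0.80792172
U = k * uc = 2 * 0.80792172
U = 1.6158

1.6158


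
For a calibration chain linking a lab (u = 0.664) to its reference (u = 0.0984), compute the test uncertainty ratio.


TUR = u_lab / u_ref
= 0.664 / 0.0984
= 6.7480

6.7480


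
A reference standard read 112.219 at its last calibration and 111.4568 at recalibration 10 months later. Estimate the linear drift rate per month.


rate = (v2 - v1) / months
= (111.4568 - 112.219) / 10
= -0.7622 / 10
= -0.0762

-0.0762


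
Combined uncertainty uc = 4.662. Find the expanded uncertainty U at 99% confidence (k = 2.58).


U = k * uc
U = 2.58 * 4.662
U = 12.0280

12.0280


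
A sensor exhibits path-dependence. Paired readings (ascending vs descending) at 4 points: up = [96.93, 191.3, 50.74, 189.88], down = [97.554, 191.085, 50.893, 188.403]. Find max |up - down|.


|96.93 - 97.554| = 0.6240
|191.3 - 191.085| = 0.2150
|50.74 - 50.893| = 0.1530
|189.88 - 188.403| = 1.4770
hysteresis = max(diffs) = 1.4770

1.4770


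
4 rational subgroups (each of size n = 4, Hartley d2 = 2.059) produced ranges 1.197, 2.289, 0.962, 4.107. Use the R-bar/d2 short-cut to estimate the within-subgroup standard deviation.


R_bar = (1.197 + 2.289 + 0.962 + 4.107) / 4
R_bar = 8.555 / 4 = 2.13875
sigma_hat = R_bar / d2 = 2.13875 / 2.059 = 1.0387

1.0387


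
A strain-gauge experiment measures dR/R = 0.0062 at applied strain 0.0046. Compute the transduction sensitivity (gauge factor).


GF = (dR/R) / epsilon
= 0.0062 / 0.0046
= 1.3478

1.3478


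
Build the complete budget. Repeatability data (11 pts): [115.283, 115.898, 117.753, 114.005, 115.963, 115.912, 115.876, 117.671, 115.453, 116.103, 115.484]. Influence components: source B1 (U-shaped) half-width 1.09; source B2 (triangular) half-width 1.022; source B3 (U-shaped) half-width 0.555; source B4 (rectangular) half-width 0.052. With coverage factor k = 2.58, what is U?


mean = (115.283 + 115.898 + 117.753 + 114.005 + 115.963 + 115.912 + 115.876 + 117.671 + 115.453 + 116.103 + 115.484) / 11 = 115.9455455
s = sqrt(sum((x - mean)^2)/(n-1)) = 1.0458352
u_A = s / sqrt(n) = 1.0458352 / sqrt(11) = 0.31533118
u_B1 = 1.09 / sqrt(2) = 0.77074639
u_B2 = 1.022 / sqrt(6) = 0.41722975
u_B3 = 0.555 / sqrt(2) = 0.39244426
u_B4 = 0.052 / sqrt(3) = 0.030022214
uc = sqrt(0.31533118^2 + 0.77074639^2 + 0.41722975^2 + 0.39244426^2 + 0.030022214^2) = 1.0111767
U = k * uc = 2.58 * 1.0111767
U = 2.6088

2.6088


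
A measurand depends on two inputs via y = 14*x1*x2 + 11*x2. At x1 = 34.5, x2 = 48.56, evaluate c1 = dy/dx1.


y = 14*x1*x2 + 11*x2
dy/dx1 = 14*x2
Evaluate at x2 = 48.56: c1 = 14 * 48.56
c1 = 679.8400

679.8400


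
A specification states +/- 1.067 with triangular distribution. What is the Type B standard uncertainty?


u_B = half_width / sqrt(6)
u_B = 1.067 / 2.4494897
u_B = 0.4356

0.4356


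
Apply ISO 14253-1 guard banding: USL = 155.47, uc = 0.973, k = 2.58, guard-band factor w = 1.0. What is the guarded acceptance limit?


U = k * uc = 2.58 * 0.973 = 2.51034
guard band g = w * U = 1.0 * 2.51034 = 2.51034
AL = USL - g = 155.47 - 2.51034
AL = 152.9597

152.9597


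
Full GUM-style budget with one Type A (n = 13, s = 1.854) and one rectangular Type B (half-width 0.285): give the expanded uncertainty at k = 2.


u_A = s / sqrt(n) = 1.854 / sqrt(13) = 0.51420708
u_B = half_width / sqrt(3) = 0.285 / sqrt(3) = 0.16454483
uc = sqrt(u_A^2 + u_B^2) = sqrt(0.51420708^2 + 0.16454483^2) = 0.53989251
U = k * uc = 2 * 0.53989251
U = 1.0798

1.0798


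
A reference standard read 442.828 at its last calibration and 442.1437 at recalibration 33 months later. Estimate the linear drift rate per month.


rate = (v2 - v1) / months
= (442.1437 - 442.828) / 33
= -0.6843 / 33
= -0.0207

-0.0207


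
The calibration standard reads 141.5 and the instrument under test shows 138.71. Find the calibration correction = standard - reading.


Correction = standard - reading
= 141.5 - 138.71
= 2.7900

2.7900


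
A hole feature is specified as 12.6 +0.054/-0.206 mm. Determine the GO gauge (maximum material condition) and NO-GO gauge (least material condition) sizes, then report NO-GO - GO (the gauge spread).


GO = nominal - lower_tol (smallest hole = maximum material condition)
GO = 12.6 - 0.206 = 12.394
NO-GO = nominal + upper_tol (largest hole = least material condition)
NO-GO = 12.6 + 0.054 = 12.654
spread = NO-GO - GO = 12.654 - 12.394 = 0.2600

0.2600


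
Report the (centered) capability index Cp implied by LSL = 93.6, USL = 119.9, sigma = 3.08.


Cp = (USL - LSL) / (6 * sigma)
= (119.9 - 93.6) / (6 * 3.08)
= 26.3000 / 18.4800
= 1.4232

1.4232


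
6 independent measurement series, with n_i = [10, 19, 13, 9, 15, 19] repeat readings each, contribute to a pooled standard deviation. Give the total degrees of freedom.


nu = sum_i (n_i - 1)
nu = ((10 - 1) + (19 - 1) + (13 - 1) + (9 - 1) + (15 - 1) + (19 - 1))
nu = 9 + 18 + 12 + 8 + 14 + 18
nu = 79

79


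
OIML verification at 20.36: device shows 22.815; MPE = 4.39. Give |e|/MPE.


e = indication - reference = 22.815 - 20.36 = 2.4550
|e| = 2.4550
ratio = |e| / MPE = 2.4550 / 4.39
ratio = 0.5592

0.5592


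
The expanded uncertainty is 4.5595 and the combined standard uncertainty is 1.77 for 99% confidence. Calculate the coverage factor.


k = U / uc
k = 4.5595 / 1.77
k = 2.576

2.576


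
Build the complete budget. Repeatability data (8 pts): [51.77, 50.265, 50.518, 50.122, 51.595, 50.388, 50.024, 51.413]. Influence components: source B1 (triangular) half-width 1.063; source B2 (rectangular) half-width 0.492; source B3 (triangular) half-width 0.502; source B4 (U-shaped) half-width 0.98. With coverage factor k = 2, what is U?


mean = (51.77 + 50.265 + 50.518 + 50.122 + 51.595 + 50.388 + 50.024 + 51.413) / 8 = 50.761875
s = sqrt(sum((x - mean)^2)/(n-1)) = 0.71057511
u_A = s / sqrt(n) = 0.71057511 / sqrt(8) = 0.25122624
u_B1 = 1.063 / sqrt(6) = 0.43396793
u_B2 = 0.492 / sqrt(3) = 0.28405633
u_B3 = 0.502 / sqrt(6) = 0.20494064
u_B4 = 0.98 / sqrt(2) = 0.69296465
uc = sqrt(0.25122624^2 + 0.43396793^2 + 0.28405633^2 + 0.20494064^2 + 0.69296465^2) = 0.92430052
U = k * uc = 2 * 0.92430052
U = 1.8486

1.8486


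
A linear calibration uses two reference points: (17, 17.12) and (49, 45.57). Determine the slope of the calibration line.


slope = (y2 - y1) / (x2 - x1)
= (45.57 - 17.12) / (49 - 17)
= 28.4500 / 32
= 0.8891

0.8891


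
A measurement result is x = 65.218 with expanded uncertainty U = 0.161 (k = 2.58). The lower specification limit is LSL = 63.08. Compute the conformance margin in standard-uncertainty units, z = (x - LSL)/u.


u = U / k = 0.161 / 2.58 = 0.062403101
margin = |LSL - x| = |63.08 - 65.218| = 2.138
z = margin / u = 2.138 / 0.062403101
z = 34.2611

34.2611


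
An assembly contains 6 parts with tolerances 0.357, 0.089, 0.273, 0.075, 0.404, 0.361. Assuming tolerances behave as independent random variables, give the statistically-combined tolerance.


RSS = sqrt(0.357^2 + 0.089^2 + 0.273^2 + 0.075^2 + 0.404^2 + 0.361^2)
= sqrt(0.509061)
= 0.7135

0.7135


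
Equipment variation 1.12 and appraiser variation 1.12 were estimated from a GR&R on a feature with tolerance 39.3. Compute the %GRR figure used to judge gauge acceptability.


GRR = sqrt(EV^2 + AV^2) = sqrt(1.12^2 + 1.12^2) = 1.5839192
%GRR = GRR / tol * 100 = 1.5839192 / 39.3 * 100
%GRR = 4.0303

4.0303


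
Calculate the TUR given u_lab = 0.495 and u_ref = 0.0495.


TUR = u_lab / u_ref
= 0.495 / 0.0495
= 10.0000

10.0000


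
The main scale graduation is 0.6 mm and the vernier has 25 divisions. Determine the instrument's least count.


LC = MSD / n_div
= 0.6 / 25
= 0.0240

0.0240


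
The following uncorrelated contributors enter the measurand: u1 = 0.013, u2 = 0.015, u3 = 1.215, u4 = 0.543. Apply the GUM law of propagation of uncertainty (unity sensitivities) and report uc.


uc = sqrt(0.013^2 + 0.015^2 + 1.215^2 + 0.543^2)
uc = sqrt(1.771468)
uc = 1.3310

1.3310


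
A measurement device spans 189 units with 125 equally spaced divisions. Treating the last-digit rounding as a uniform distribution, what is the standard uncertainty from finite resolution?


resolution = range / divisions
resolution = 189 / 125 = 1.512
u_res = resolution / (2*sqrt(3))
u_res = 1.512 / 3.4641016
u_res = 0.4365

0.4365


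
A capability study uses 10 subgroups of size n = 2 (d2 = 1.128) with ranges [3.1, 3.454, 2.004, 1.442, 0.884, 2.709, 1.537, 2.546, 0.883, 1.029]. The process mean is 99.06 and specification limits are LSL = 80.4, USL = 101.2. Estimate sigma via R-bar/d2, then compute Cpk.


R_bar = (3.1 + 3.454 + 2.004 + 1.442 + 0.884 + 2.709 + 1.537 + 2.546 + 0.883 + 1.029) / 10 = 1.9588
sigma = R_bar / d2 = 1.9588 / 1.128 = 1.7365248
Cp = (USL - LSL)/(6*sigma) = (101.2 - 80.4)/(6*1.7365248) = 1.9963
Cpu = (101.2 - 99.06)/(3*1.7365248) = 0.4108
Cpl = (99.06 - 80.4)/(3*1.7365248) = 3.5819
Cpk = min(Cpu, Cpl) = 0.4108

0.4108


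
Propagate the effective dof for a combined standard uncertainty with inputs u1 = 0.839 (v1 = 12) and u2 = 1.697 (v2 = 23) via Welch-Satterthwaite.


uc = sqrt(u1^2 + u2^2) = sqrt(0.839^2 + 1.697^2) = 1.8930742
v_eff = uc^4 / (u1^4/v1 + u2^4/v2)
= 1.8930742^4 / (0.839^4/12 + 1.697^4/23)
= 12.84312 / 0.40187032
v_eff = 31.9584

31.9584


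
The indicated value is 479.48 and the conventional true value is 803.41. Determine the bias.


Systematic error = measured - true
= 479.48 - 803.41
= -323.9300

-323.9300


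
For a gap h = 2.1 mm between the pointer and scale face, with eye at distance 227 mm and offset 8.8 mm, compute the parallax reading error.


error = h * offset / d
= 2.1 * 8.8 / 227
= 0.0814

0.0814


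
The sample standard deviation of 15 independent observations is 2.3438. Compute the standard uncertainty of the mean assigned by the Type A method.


u_A = s / sqrt(n)
u_A = 2.3438 / sqrt(15)
u_A = 2.3438 / 3.8729833
u_A = 0.6052

0.6052


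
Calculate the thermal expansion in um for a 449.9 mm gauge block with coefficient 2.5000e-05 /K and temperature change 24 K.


dL = L * alpha * dT
= 449.9 * 2.5000e-05 * 24
= 0.2699400 mm
dL_um = 0.2699400 * 1000 = 269.9400 um

269.9400


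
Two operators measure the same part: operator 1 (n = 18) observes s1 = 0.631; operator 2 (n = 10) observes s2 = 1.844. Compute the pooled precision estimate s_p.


s_p = sqrt(((n1-1)*s1^2 + (n2-1)*s2^2) / (n1+n2-2))
numerator = (18-1)*0.631^2 + (10-1)*1.844^2 = 6.768737 + 30.603024 = 37.371761
denominator = 18 + 10 - 2 = 26
s_p^2 = 37.371761 / 26 = 1.4373754
s_p = sqrt(1.4373754) = 1.1989

1.1989


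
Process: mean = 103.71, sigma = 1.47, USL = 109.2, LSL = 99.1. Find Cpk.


Cpu = (USL - mean) / (3*sigma) = (109.2 - 103.71) / (3*1.47) = 1.2449
Cpl = (mean - LSL) / (3*sigma) = (103.71 - 99.1) / (3*1.47) = 1.0454
Cpk = min(Cpu, Cpl) = 1.0454

1.0454


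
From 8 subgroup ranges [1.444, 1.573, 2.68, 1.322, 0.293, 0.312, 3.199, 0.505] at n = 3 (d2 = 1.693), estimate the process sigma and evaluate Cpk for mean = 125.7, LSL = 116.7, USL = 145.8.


R_bar = (1.444 + 1.573 + 2.68 + 1.322 + 0.293 + 0.312 + 3.199 + 0.505) / 8 = 1.416
sigma = R_bar / d2 = 1.416 / 1.693 = 0.83638512
Cp = (USL - LSL)/(6*sigma) = (145.8 - 116.7)/(6*0.83638512) = 5.7988
Cpu = (145.8 - 125.7)/(3*0.83638512) = 8.0107
Cpl = (125.7 - 116.7)/(3*0.83638512) = 3.5869
Cpk = min(Cpu, Cpl) = 3.5869

3.5869


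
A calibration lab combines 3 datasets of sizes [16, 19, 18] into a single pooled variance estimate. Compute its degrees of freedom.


nu = sum_i (n_i - 1)
nu = ((16 - 1) + (19 - 1) + (18 - 1))
nu = 15 + 18 + 17
nu = 50

50


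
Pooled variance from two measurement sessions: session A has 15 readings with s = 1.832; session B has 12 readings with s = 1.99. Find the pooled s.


s_p = sqrt(((n1-1)*s1^2 + (n2-1)*s2^2) / (n1+n2-2))
numerator = (15-1)*1.832^2 + (12-1)*1.99^2 = 46.987136 + 43.5611 = 90.548236
denominator = 15 + 12 - 2 = 25
s_p^2 = 90.548236 / 25 = 3.6219294
s_p = sqrt(3.6219294) = 1.9031

1.9031


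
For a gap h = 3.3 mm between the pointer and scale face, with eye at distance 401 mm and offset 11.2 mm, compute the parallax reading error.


error = h * offset / d
= 3.3 * 11.2 / 401
= 0.0922

0.0922


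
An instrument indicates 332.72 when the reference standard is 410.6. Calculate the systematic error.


Systematic error = measured - true
= 332.72 - 410.6
= -77.8800

-77.8800


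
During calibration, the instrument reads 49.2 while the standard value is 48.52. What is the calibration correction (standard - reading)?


Correction = standard - reading
= 48.52 - 49.2
= -0.6800

-0.6800
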